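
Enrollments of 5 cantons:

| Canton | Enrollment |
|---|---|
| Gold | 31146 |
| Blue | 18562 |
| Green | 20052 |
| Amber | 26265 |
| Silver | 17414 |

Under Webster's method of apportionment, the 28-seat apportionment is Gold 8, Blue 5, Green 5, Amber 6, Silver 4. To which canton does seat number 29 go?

Amber

Priority for the next seat is population ÷ (current seats + 0.5).
Priorities: Gold 3664.235, Blue 3374.909, Green 3645.818, Amber 4040.769, Silver 3869.778.
Highest priority: Amber.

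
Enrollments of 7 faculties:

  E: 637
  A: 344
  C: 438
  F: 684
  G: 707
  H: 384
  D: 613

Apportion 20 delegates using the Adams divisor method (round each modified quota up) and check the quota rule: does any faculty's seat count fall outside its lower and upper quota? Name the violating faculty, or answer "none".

none

Standard quotas: E 3.346, A 1.807, C 2.301, F 3.593, G 3.714, H 2.017, D 3.220.
Adams allocation: E 3, A 2, C 2, F 4, G 4, H 2, D 3.
Every allocation lies between the lower and upper quota.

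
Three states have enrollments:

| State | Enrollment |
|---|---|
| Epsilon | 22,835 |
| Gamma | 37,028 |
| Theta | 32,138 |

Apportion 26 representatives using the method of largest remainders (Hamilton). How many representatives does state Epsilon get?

The standard divisor is 92001/26 ≈ 3538.5.
Standard quotas: Epsilon 6.4533, Gamma 10.4643, Theta 9.0824.
Lower quotas: Epsilon 6, Gamma 10, Theta 9 (sum 25, leaving 1 seat).
Remainders in descending order: Gamma 0.4643, Epsilon 0.4533, Theta 0.0824.
Largest remainder: Gamma receives the extra seat.
Epsilon receives 6.

6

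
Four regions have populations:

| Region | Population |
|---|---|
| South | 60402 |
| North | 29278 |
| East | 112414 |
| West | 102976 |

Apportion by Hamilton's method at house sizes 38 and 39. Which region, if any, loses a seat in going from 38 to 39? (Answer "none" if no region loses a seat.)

none

At 38 seats: South 7, North 4, East 14, West 13.
At 39 seats: South 8, North 4, East 14, West 13.
No region's allocation decreased.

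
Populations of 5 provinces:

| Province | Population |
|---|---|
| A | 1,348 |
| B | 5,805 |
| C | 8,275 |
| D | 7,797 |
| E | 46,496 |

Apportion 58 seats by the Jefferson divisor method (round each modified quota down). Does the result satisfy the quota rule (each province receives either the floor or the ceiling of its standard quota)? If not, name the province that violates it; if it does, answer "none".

E

Standard quotas: A 1.121, B 4.829, C 6.884, D 6.486, E 38.679.
Jefferson allocation: A 1, B 4, C 7, D 6, E 40.
E has quota 38.679 (lower 38, upper 39) but receives 40 — outside the quota interval.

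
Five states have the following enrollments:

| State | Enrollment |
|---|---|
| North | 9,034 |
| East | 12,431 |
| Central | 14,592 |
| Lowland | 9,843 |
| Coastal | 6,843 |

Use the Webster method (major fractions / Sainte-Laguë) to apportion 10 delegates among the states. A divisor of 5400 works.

North=2; East=2; Central=3; Lowland=2; Coastal=1

With modified divisor 5400: modified quotas North 1.673, East 2.302, Central 2.702, Lowland 1.823, Coastal 1.267.
Rounding to the nearest integer: North 2, East 2, Central 3, Lowland 2, Coastal 1 (total 10).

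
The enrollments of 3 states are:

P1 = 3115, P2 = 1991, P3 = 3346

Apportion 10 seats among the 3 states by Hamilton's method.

P1=4; P2=2; P3=4

The standard divisor is 8452/10 ≈ 845.2.
Standard quotas: P1 3.686, P2 2.356, P3 3.959.
Lower quotas: P1 3, P2 2, P3 3 (sum 8, leaving 2 seats).
Remainders in descending order: P3 0.959, P1 0.686, P2 0.356.
The surplus seats go to P3, P1.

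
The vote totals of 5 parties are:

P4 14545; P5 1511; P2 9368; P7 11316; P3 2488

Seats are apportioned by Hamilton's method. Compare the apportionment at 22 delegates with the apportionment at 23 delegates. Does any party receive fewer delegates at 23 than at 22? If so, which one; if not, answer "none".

At 22 seats: P4 8, P5 1, P2 5, P7 6, P3 2.
At 23 seats: P4 9, P5 1, P2 5, P7 7, P3 1.
P3 drops from 2 to 1.

P3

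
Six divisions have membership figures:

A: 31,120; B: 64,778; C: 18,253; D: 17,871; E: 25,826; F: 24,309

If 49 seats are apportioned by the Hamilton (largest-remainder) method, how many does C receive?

5

Standard divisor: 182157 ÷ 49 ≈ 3717.49.
Standard quotas: A 8.3712, B 17.4252, C 4.9100, D 4.8073, E 6.9472, F 6.5391.
Lower quotas: A 8, B 17, C 4, D 4, E 6, F 6 (sum 45, leaving 4 seats).
Remainders in descending order: E 0.9472, C 0.9100, D 0.8073, F 0.5391, B 0.4252, A 0.3712.
The surplus seats go to E, C, D, F.
C receives 5.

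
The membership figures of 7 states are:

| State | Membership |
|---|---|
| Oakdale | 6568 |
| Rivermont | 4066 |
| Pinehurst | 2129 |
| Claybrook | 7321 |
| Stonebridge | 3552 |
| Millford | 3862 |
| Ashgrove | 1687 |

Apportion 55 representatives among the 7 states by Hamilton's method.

The standard divisor is 29185/55 ≈ 530.636.
Standard quotas: Oakdale 12.3776, Rivermont 7.6625, Pinehurst 4.0122, Claybrook 13.7966, Stonebridge 6.6938, Millford 7.2781, Ashgrove 3.1792.
Lower quotas: Oakdale 12, Rivermont 7, Pinehurst 4, Claybrook 13, Stonebridge 6, Millford 7, Ashgrove 3 (sum 52, leaving 3 seats).
Remainders in descending order: Claybrook 0.7966, Stonebridge 0.6938, Rivermont 0.6625, Oakdale 0.3776, Millford 0.2781, Ashgrove 0.1792, Pinehurst 0.0122.
The surplus seats go to Claybrook, Stonebridge, Rivermont.

Oakdale 12; Rivermont 8; Pinehurst 4; Claybrook 14; Stonebridge 7; Millford 7; Ashgrove 3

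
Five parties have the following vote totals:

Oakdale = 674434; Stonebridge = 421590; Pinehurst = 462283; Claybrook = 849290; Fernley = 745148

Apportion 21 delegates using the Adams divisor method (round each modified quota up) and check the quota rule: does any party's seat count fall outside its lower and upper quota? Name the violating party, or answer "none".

none

Standard quotas: Oakdale 4.492, Stonebridge 2.808, Pinehurst 3.079, Claybrook 5.657, Fernley 4.963.
Adams allocation: Oakdale 4, Stonebridge 3, Pinehurst 3, Claybrook 6, Fernley 5.
Every allocation lies between the lower and upper quota.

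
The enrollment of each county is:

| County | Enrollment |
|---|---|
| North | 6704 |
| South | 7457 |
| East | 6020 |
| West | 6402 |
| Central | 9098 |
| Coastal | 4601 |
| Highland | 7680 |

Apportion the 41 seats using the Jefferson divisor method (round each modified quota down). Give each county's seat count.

Standard divisor 47962/41 ≈ 1169.805; standard quotas: North 5.731, South 6.375, East 5.146, West 5.473, Central 7.777, Coastal 3.933, Highland 6.565.
Rounding down gives 5, 6, 5, 5, 7, 3, 6 = 37 seats, so the divisor must be adjusted.
With modified divisor 1080: modified quotas North 6.207, South 6.905, East 5.574, West 5.928, Central 8.424, Coastal 4.260, Highland 7.111.
Rounding down: North 6, South 6, East 5, West 5, Central 8, Coastal 4, Highland 7 (total 41).

North=6; South=6; East=5; West=5; Central=8; Coastal=4; Highland=7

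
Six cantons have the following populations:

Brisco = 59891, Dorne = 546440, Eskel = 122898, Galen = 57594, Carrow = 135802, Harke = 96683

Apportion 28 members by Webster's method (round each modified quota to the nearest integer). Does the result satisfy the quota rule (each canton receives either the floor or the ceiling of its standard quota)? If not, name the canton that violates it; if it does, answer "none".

Dorne

Standard quotas: Brisco 1.645, Dorne 15.010, Eskel 3.376, Galen 1.582, Carrow 3.730, Harke 2.656.
Webster allocation: Brisco 2, Dorne 14, Eskel 3, Galen 2, Carrow 4, Harke 3.
Dorne has quota 15.010 (lower 15, upper 16) but receives 14 — outside the quota interval.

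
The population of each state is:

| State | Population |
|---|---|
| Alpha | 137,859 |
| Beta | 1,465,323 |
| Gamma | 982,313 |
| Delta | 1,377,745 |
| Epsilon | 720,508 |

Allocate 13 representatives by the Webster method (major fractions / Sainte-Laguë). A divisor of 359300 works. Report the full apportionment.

With modified divisor 359300: modified quotas Alpha 0.384, Beta 4.078, Gamma 2.734, Delta 3.835, Epsilon 2.005.
Rounding to the nearest integer: Alpha 0, Beta 4, Gamma 3, Delta 4, Epsilon 2 (total 13).

Alpha 0, Beta 4, Gamma 3, Delta 4, Epsilon 2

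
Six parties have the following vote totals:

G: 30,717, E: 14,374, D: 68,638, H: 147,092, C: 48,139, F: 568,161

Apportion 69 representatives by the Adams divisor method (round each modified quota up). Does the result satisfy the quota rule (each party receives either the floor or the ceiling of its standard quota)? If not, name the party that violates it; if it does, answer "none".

F

Standard quotas: G 2.416, E 1.131, D 5.400, H 11.571, C 3.787, F 44.695.
Adams allocation: G 3, E 2, D 6, H 11, C 4, F 43.
F has quota 44.695 (lower 44, upper 45) but receives 43 — outside the quota interval.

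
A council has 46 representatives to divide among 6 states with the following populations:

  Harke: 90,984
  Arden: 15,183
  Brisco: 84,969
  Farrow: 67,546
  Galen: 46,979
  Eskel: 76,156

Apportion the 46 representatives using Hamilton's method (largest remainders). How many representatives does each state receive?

Total 381817; standard divisor 381817/46 ≈ 8300.37.
Standard quotas: Harke 10.9614, Arden 1.8292, Brisco 10.2368, Farrow 8.1377, Galen 5.6599, Eskel 9.1750.
Lower quotas: Harke 10, Arden 1, Brisco 10, Farrow 8, Galen 5, Eskel 9 (sum 43, leaving 3 seats).
Remainders in descending order: Harke 0.9614, Arden 0.8292, Galen 0.6599, Brisco 0.2368, Eskel 0.1750, Farrow 0.1377.
The surplus seats go to Harke, Arden, Galen.

Harke 11, Arden 2, Brisco 10, Farrow 8, Galen 6, Eskel 9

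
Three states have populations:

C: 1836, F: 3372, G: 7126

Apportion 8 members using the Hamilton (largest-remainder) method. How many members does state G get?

5

Standard divisor: 12334 ÷ 8 ≈ 1541.75.
Standard quotas: C 1.1909, F 2.1871, G 4.6220.
Lower quotas: C 1, F 2, G 4 (sum 7, leaving 1 seat).
Remainders in descending order: G 0.6220, C 0.1909, F 0.1871.
The surplus seat goes to G.
G receives 5.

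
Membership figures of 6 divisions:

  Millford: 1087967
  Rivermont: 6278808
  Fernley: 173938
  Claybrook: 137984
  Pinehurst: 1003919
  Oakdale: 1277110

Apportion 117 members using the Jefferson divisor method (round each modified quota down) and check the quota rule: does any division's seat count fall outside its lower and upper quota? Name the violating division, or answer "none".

Standard quotas: Millford 12.781, Rivermont 73.759, Fernley 2.043, Claybrook 1.621, Pinehurst 11.793, Oakdale 15.003.
Jefferson allocation: Millford 13, Rivermont 75, Fernley 2, Claybrook 1, Pinehurst 11, Oakdale 15.
Rivermont has quota 73.759 (lower 73, upper 74) but receives 75 — outside the quota interval.

Rivermont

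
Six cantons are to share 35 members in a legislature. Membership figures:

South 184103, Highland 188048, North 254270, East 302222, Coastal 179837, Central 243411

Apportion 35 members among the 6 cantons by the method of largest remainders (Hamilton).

Standard divisor: 1351891 ÷ 35 ≈ 38625.457.
Standard quotas: South 4.7664, Highland 4.8685, North 6.5830, East 7.8244, Coastal 4.6559, Central 6.3018.
Lower quotas: South 4, Highland 4, North 6, East 7, Coastal 4, Central 6 (sum 31, leaving 4 seats).
Remainders in descending order: Highland 0.8685, East 0.8244, South 0.7664, Coastal 0.6559, North 0.5830, Central 0.3018.
Largest remainders: Highland, East, South, Coastal receive the extra seats.

South 5; Highland 5; North 6; East 8; Coastal 5; Central 6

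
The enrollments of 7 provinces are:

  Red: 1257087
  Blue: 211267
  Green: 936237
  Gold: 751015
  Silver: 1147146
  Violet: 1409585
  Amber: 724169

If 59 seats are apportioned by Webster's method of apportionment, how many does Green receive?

Standard divisor 6436506/59 ≈ 109093.322; standard quotas: Red 11.523, Blue 1.937, Green 8.582, Gold 6.884, Silver 10.515, Violet 12.921, Amber 6.638.
Rounding to the nearest integer gives 12, 2, 9, 7, 11, 13, 7 = 61 seats, so the divisor must be adjusted.
With modified divisor 109700: modified quotas Red 11.459, Blue 1.926, Green 8.535, Gold 6.846, Silver 10.457, Violet 12.849, Amber 6.601.
Rounding to the nearest integer: Red 11, Blue 2, Green 9, Gold 7, Silver 10, Violet 13, Amber 7 (total 59).
Green receives 9.

9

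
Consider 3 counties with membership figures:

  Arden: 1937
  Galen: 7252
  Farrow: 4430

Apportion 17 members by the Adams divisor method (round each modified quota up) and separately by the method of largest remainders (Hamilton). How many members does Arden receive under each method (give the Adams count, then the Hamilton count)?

3 and 2

Adams: Arden 3, Galen 9, Farrow 5.
Hamilton: Arden 2, Galen 9, Farrow 6.
Arden gets 3 under Adams and 2 under Hamilton.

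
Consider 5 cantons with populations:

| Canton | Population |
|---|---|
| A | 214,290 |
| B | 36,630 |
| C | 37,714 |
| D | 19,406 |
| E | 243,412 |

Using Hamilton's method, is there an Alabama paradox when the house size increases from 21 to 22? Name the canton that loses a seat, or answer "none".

C

At 21 seats: A 8, B 1, C 2, D 1, E 9.
At 22 seats: A 9, B 1, C 1, D 1, E 10.
C drops from 2 to 1.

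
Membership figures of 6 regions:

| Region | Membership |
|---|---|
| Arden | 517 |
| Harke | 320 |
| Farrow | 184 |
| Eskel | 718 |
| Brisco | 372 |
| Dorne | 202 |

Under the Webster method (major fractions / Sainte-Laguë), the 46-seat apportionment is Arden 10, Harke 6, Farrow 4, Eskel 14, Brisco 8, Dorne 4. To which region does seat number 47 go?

Eskel

Priority for the next seat is population ÷ (current seats + 0.5).
Priorities: Arden 49.238, Harke 49.231, Farrow 40.889, Eskel 49.517, Brisco 43.765, Dorne 44.889.
Highest priority: Eskel.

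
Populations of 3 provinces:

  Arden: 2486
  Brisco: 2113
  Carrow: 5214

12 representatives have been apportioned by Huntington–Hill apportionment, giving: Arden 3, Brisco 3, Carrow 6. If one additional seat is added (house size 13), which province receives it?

Carrow

Priority for the next seat is population ÷ (√(s·(s+1))).
Priorities: Arden 717.646, Brisco 609.971, Carrow 804.538.
Highest priority: Carrow.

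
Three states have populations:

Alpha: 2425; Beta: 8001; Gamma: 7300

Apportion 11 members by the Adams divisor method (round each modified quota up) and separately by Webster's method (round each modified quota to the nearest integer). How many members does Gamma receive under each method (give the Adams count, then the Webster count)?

4 and 5

Adams: Alpha 2, Beta 5, Gamma 4.
Webster: Alpha 1, Beta 5, Gamma 5.
Gamma gets 4 under Adams and 5 under Webster.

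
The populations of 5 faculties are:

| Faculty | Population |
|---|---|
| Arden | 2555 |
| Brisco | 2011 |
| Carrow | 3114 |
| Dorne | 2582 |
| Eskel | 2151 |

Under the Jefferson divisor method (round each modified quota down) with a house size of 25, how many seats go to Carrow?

7

Standard divisor 12413/25 ≈ 496.52; standard quotas: Arden 5.146, Brisco 4.050, Carrow 6.272, Dorne 5.200, Eskel 4.332.
Rounding down gives 5, 4, 6, 5, 4 = 24 seats, so the divisor must be adjusted.
With modified divisor 440: modified quotas Arden 5.807, Brisco 4.570, Carrow 7.077, Dorne 5.868, Eskel 4.889.
Rounding down: Arden 5, Brisco 4, Carrow 7, Dorne 5, Eskel 4 (total 25).
Carrow receives 7.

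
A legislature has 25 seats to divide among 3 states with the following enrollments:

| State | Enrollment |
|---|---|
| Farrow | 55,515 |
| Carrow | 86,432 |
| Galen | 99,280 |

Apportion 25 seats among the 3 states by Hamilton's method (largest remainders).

Farrow 6; Carrow 9; Galen 10

The standard divisor is 241227/25 ≈ 9649.08.
Standard quotas: Farrow 5.7534, Carrow 8.9575, Galen 10.2891.
Lower quotas: Farrow 5, Carrow 8, Galen 10 (sum 23, leaving 2 seats).
Remainders in descending order: Carrow 0.9575, Farrow 0.7534, Galen 0.2891.
The surplus seats go to Carrow, Farrow.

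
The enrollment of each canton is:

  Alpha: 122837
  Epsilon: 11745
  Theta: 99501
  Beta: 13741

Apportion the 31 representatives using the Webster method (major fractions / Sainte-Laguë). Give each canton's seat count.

Alpha 15; Epsilon 1; Theta 13; Beta 2

Standard divisor 247824/31 ≈ 7994.323; standard quotas: Alpha 15.366, Epsilon 1.469, Theta 12.446, Beta 1.719.
Rounding to the nearest integer gives 15, 1, 12, 2 = 30 seats, so the divisor must be adjusted.
With modified divisor 7940: modified quotas Alpha 15.471, Epsilon 1.479, Theta 12.532, Beta 1.731.
Rounding to the nearest integer: Alpha 15, Epsilon 1, Theta 13, Beta 2 (total 31).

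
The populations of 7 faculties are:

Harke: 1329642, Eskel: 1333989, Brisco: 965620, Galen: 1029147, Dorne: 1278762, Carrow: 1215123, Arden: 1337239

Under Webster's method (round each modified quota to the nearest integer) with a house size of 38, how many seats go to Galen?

5

Standard divisor 8489522/38 ≈ 223408.474; standard quotas: Harke 5.952, Eskel 5.971, Brisco 4.322, Galen 4.607, Dorne 5.724, Carrow 5.439, Arden 5.986.
Rounding to the nearest integer gives Harke 6, Eskel 6, Brisco 4, Galen 5, Dorne 6, Carrow 5, Arden 6 — total 38, matching the house size, so no adjustment is needed.
Galen receives 5.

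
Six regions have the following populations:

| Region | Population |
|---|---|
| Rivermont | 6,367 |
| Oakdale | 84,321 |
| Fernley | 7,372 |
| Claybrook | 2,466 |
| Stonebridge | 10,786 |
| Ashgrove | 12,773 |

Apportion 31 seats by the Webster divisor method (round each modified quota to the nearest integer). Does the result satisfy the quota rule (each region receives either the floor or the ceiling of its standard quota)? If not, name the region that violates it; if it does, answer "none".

Standard quotas: Rivermont 1.591, Oakdale 21.066, Fernley 1.842, Claybrook 0.616, Stonebridge 2.695, Ashgrove 3.191.
Webster allocation: Rivermont 2, Oakdale 20, Fernley 2, Claybrook 1, Stonebridge 3, Ashgrove 3.
Oakdale has quota 21.066 (lower 21, upper 22) but receives 20 — outside the quota interval.

Oakdale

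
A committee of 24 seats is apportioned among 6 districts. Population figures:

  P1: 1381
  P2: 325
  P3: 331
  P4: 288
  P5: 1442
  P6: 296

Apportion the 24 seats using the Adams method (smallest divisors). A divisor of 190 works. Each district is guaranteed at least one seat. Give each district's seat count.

P1 8, P2 2, P3 2, P4 2, P5 8, P6 2

With modified divisor 190: modified quotas P1 7.268, P2 1.711, P3 1.742, P4 1.516, P5 7.589, P6 1.558.
Rounding up: P1 8, P2 2, P3 2, P4 2, P5 8, P6 2 (total 24).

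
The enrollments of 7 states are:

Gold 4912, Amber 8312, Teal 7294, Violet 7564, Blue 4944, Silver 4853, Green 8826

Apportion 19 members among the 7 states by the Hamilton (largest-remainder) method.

Standard divisor: 46705 ÷ 19 ≈ 2458.158.
Standard quotas: Gold 1.9982, Amber 3.3814, Teal 2.9673, Violet 3.0771, Blue 2.0113, Silver 1.9742, Green 3.5905.
Lower quotas: Gold 1, Amber 3, Teal 2, Violet 3, Blue 2, Silver 1, Green 3 (sum 15, leaving 4 seats).
Remainders in descending order: Gold 0.9982, Silver 0.9742, Teal 0.9673, Green 0.5905, Amber 0.3814, Violet 0.0771, Blue 0.0113.
The surplus seats go to Gold, Silver, Teal, Green.

Gold 2; Amber 3; Teal 3; Violet 3; Blue 2; Silver 2; Green 4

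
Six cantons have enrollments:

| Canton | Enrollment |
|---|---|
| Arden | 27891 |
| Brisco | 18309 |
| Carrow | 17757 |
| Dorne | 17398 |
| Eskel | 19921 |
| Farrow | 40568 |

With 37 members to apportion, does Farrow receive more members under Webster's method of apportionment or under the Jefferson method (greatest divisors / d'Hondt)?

Jefferson

Webster: Arden 7, Brisco 5, Carrow 5, Dorne 5, Eskel 5, Farrow 10.
Jefferson: Arden 7, Brisco 5, Carrow 5, Dorne 4, Eskel 5, Farrow 11.
Farrow gets 10 under Webster and 11 under Jefferson.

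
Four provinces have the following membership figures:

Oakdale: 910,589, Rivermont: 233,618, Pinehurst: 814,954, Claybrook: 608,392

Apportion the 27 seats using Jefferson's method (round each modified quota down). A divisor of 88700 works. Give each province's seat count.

With modified divisor 88700: modified quotas Oakdale 10.266, Rivermont 2.634, Pinehurst 9.188, Claybrook 6.859.
Rounding down: Oakdale 10, Rivermont 2, Pinehurst 9, Claybrook 6 (total 27).

Oakdale=10, Rivermont=2, Pinehurst=9, Claybrook=6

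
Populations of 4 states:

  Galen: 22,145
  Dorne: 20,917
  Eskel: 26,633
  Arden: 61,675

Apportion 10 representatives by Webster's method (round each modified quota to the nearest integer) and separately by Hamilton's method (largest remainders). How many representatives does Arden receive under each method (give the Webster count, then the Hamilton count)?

Webster: Galen 2, Dorne 2, Eskel 2, Arden 4.
Hamilton: Galen 2, Dorne 1, Eskel 2, Arden 5.
Arden gets 4 under Webster and 5 under Hamilton.

4 and 5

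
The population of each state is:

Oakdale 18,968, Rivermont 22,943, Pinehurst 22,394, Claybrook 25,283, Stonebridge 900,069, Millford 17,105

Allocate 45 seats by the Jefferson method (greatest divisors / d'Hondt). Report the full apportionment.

Oakdale=0, Rivermont=1, Pinehurst=1, Claybrook=1, Stonebridge=42, Millford=0

Standard divisor 1006762/45 ≈ 22372.489; standard quotas: Oakdale 0.848, Rivermont 1.026, Pinehurst 1.001, Claybrook 1.130, Stonebridge 40.231, Millford 0.765.
Rounding down gives 0, 1, 1, 1, 40, 0 = 43 seats, so the divisor must be adjusted.
With modified divisor 21200: modified quotas Oakdale 0.895, Rivermont 1.082, Pinehurst 1.056, Claybrook 1.193, Stonebridge 42.456, Millford 0.807.
Rounding down: Oakdale 0, Rivermont 1, Pinehurst 1, Claybrook 1, Stonebridge 42, Millford 0 (total 45).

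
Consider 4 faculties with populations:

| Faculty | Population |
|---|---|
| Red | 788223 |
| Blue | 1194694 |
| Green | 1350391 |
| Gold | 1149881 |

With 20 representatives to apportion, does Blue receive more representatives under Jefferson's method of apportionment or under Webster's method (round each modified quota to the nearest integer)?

Jefferson

Jefferson: Red 3, Blue 6, Green 6, Gold 5.
Webster: Red 4, Blue 5, Green 6, Gold 5.
Blue gets 6 under Jefferson and 5 under Webster.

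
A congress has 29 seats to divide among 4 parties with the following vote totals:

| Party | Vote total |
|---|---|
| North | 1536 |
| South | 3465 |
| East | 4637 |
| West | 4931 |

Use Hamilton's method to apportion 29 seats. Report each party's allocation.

North=3, South=7, East=9, West=10

Standard divisor: 14569 ÷ 29 ≈ 502.379.
Standard quotas: North 3.057, South 6.897, East 9.230, West 9.815.
Lower quotas: North 3, South 6, East 9, West 9 (sum 27, leaving 2 seats).
Remainders in descending order: South 0.897, West 0.815, East 0.230, North 0.057.
The surplus seats go to South, West.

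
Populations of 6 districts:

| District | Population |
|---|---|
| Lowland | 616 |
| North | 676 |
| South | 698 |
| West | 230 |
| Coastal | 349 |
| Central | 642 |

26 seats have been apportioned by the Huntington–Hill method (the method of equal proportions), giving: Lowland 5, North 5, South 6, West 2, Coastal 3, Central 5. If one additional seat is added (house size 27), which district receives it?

Priority for the next seat is population ÷ (√(s·(s+1))).
Priorities: Lowland 112.466, North 123.420, South 107.704, West 93.897, Coastal 100.748, Central 117.213.
Highest priority: North.

North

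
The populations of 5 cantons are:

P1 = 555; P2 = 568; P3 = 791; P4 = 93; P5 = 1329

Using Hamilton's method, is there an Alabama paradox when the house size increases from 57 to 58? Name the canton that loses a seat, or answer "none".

At 57 seats: P1 9, P2 10, P3 13, P4 2, P5 23.
At 58 seats: P1 10, P2 10, P3 14, P4 1, P5 23.
P4 drops from 2 to 1.

P4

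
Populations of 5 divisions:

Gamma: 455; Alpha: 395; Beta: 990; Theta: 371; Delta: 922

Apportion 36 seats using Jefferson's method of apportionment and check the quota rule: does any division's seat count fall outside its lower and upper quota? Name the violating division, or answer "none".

none

Standard quotas: Gamma 5.228, Alpha 4.539, Beta 11.376, Theta 4.263, Delta 10.594.
Jefferson allocation: Gamma 5, Alpha 4, Beta 12, Theta 4, Delta 11.
Every allocation lies between the lower and upper quota.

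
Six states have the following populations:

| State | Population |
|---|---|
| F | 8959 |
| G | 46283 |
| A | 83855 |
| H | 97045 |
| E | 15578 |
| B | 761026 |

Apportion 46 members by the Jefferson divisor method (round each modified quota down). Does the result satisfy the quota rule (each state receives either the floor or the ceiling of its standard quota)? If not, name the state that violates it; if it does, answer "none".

B

Standard quotas: F 0.407, G 2.102, A 3.809, H 4.408, E 0.708, B 34.567.
Jefferson allocation: F 0, G 2, A 4, H 4, E 0, B 36.
B has quota 34.567 (lower 34, upper 35) but receives 36 — outside the quota interval.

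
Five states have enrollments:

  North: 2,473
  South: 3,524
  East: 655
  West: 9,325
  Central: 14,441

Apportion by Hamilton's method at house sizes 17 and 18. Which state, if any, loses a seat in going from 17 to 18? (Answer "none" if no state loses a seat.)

North

At 17 seats: North 2, South 2, East 0, West 5, Central 8.
At 18 seats: North 1, South 2, East 0, West 6, Central 9.
North drops from 2 to 1.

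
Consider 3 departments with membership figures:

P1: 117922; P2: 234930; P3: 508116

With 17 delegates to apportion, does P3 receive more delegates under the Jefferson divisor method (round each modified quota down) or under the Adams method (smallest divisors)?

Jefferson: P1 2, P2 5, P3 10.
Adams: P1 3, P2 5, P3 9.
P3 gets 10 under Jefferson and 9 under Adams.

Jefferson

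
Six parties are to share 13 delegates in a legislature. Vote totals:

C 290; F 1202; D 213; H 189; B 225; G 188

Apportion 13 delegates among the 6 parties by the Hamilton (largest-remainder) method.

C 2, F 7, D 1, H 1, B 1, G 1

Total 2307; standard divisor 2307/13 ≈ 177.462.
Standard quotas: C 1.634, F 6.773, D 1.200, H 1.065, B 1.268, G 1.059.
Lower quotas: C 1, F 6, D 1, H 1, B 1, G 1 (sum 11, leaving 2 seats).
Remainders in descending order: F 0.773, C 0.634, B 0.268, D 0.200, H 0.065, G 0.059.
The surplus seats go to F, C.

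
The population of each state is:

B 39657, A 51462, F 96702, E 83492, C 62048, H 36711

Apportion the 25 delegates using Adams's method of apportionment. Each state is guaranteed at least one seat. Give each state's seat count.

Standard divisor 370072/25 ≈ 14802.88; standard quotas: B 2.679, A 3.476, F 6.533, E 5.640, C 4.192, H 2.480.
Rounding up gives 3, 4, 7, 6, 5, 3 = 28 seats, so the divisor must be adjusted.
With modified divisor 16900: modified quotas B 2.347, A 3.045, F 5.722, E 4.940, C 3.671, H 2.172.
Rounding up: B 3, A 4, F 6, E 5, C 4, H 3 (total 25).

B: 3, A: 4, F: 6, E: 5, C: 4, H: 3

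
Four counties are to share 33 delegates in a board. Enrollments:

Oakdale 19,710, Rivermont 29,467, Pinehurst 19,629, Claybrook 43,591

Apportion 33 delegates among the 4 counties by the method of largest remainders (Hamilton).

Oakdale=6; Rivermont=8; Pinehurst=6; Claybrook=13

Standard divisor: 112397 ÷ 33 ≈ 3405.97.
Standard quotas: Oakdale 5.7869, Rivermont 8.6516, Pinehurst 5.7631, Claybrook 12.7984.
Lower quotas: Oakdale 5, Rivermont 8, Pinehurst 5, Claybrook 12 (sum 30, leaving 3 seats).
Remainders in descending order: Claybrook 0.7984, Oakdale 0.7869, Pinehurst 0.7631, Rivermont 0.6516.
The surplus seats go to Claybrook, Oakdale, Pinehurst.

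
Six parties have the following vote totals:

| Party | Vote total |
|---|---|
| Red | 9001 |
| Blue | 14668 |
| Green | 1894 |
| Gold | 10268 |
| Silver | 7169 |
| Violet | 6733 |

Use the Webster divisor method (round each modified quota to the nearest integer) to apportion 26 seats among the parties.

Red 5, Blue 8, Green 1, Gold 5, Silver 4, Violet 3

Standard divisor 49733/26 ≈ 1912.808; standard quotas: Red 4.706, Blue 7.668, Green 0.990, Gold 5.368, Silver 3.748, Violet 3.520.
Rounding to the nearest integer gives 5, 8, 1, 5, 4, 4 = 27 seats, so the divisor must be adjusted.
With modified divisor 1940: modified quotas Red 4.640, Blue 7.561, Green 0.976, Gold 5.293, Silver 3.695, Violet 3.471.
Rounding to the nearest integer: Red 5, Blue 8, Green 1, Gold 5, Silver 4, Violet 3 (total 26).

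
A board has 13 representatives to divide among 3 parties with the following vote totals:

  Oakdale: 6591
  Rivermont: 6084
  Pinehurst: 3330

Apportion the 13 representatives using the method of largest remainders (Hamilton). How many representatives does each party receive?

Oakdale: 5, Rivermont: 5, Pinehurst: 3

The standard divisor is 16005/13 ≈ 1231.154.
Standard quotas: Oakdale 5.3535, Rivermont 4.9417, Pinehurst 2.7048.
Lower quotas: Oakdale 5, Rivermont 4, Pinehurst 2 (sum 11, leaving 2 seats).
Remainders in descending order: Rivermont 0.9417, Pinehurst 0.7048, Oakdale 0.3535.
Largest remainders: Rivermont, Pinehurst receive the extra seats.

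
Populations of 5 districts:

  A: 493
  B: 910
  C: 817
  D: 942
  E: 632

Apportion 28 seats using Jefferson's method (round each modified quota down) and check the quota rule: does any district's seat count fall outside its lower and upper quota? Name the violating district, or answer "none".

Standard quotas: A 3.638, B 6.716, C 6.030, D 6.952, E 4.664.
Jefferson allocation: A 3, B 7, C 6, D 7, E 5.
Every allocation lies between the lower and upper quota.

none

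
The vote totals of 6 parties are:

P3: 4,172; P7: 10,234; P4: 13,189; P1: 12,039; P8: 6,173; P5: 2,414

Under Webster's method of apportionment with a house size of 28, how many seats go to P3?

2

Standard divisor 48221/28 ≈ 1722.179; standard quotas: P3 2.423, P7 5.942, P4 7.658, P1 6.991, P8 3.584, P5 1.402.
Rounding to the nearest integer gives P3 2, P7 6, P4 8, P1 7, P8 4, P5 1 — total 28, matching the house size, so no adjustment is needed.
P3 receives 2.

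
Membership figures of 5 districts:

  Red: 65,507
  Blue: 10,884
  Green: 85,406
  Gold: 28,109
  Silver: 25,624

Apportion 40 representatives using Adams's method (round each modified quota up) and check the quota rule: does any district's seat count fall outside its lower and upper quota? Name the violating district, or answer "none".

Standard quotas: Red 12.157, Blue 2.020, Green 15.850, Gold 5.217, Silver 4.756.
Adams allocation: Red 12, Blue 2, Green 16, Gold 5, Silver 5.
Every allocation lies between the lower and upper quota.

none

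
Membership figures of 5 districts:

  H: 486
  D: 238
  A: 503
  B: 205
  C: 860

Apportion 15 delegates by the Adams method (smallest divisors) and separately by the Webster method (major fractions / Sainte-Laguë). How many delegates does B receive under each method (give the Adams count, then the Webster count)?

2 and 1

Adams: H 3, D 2, A 3, B 2, C 5.
Webster: H 3, D 2, A 3, B 1, C 6.
B gets 2 under Adams and 1 under Webster.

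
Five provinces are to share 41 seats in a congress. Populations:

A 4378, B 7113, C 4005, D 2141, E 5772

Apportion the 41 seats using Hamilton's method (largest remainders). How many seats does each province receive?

A 8, B 12, C 7, D 4, E 10

The standard divisor is 23409/41 ≈ 570.951.
Standard quotas: A 7.6679, B 12.4582, C 7.0146, D 3.7499, E 10.1094.
Lower quotas: A 7, B 12, C 7, D 3, E 10 (sum 39, leaving 2 seats).
Remainders in descending order: D 0.7499, A 0.6679, B 0.4582, E 0.1094, C 0.0146.
Largest remainders: D, A receive the extra seats.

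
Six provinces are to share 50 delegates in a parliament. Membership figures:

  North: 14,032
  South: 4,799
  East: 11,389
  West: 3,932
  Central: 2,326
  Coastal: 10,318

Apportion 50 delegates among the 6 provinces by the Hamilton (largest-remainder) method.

North 15, South 5, East 12, West 4, Central 3, Coastal 11

Total 46796; standard divisor 46796/50 ≈ 935.92.
Standard quotas: North 14.9927, South 5.1276, East 12.1688, West 4.2012, Central 2.4853, Coastal 11.0244.
Lower quotas: North 14, South 5, East 12, West 4, Central 2, Coastal 11 (sum 48, leaving 2 seats).
Remainders in descending order: North 0.9927, Central 0.4853, West 0.2012, East 0.1688, South 0.1276, Coastal 0.0244.
Largest remainders: North, Central receive the extra seats.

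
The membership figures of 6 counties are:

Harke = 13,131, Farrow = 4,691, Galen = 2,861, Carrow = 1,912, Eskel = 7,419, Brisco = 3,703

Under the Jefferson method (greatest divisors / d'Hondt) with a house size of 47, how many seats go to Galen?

4

Standard divisor 33717/47 ≈ 717.383; standard quotas: Harke 18.304, Farrow 6.539, Galen 3.988, Carrow 2.665, Eskel 10.342, Brisco 5.162.
Rounding down gives 18, 6, 3, 2, 10, 5 = 44 seats, so the divisor must be adjusted.
With modified divisor 672.3: modified quotas Harke 19.531, Farrow 6.978, Galen 4.256, Carrow 2.844, Eskel 11.035, Brisco 5.508.
Rounding down: Harke 19, Farrow 6, Galen 4, Carrow 2, Eskel 11, Brisco 5 (total 47).
Galen receives 4.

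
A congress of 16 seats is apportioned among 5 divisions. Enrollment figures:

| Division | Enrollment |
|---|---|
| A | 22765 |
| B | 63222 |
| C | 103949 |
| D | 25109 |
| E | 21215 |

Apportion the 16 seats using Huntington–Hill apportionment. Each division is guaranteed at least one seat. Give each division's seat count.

A: 2, B: 4, C: 7, D: 2, E: 1

With divisor 15520: modified quotas A 1.467, B 4.074, C 6.698, D 1.618, E 1.367.
Geometric-mean thresholds: A √(1·2)=1.414, B √(4·5)=4.472, C √(6·7)=6.481, D √(1·2)=1.414, E √(1·2)=1.414.
Each quota rounded against its threshold gives A 2, B 4, C 7, D 2, E 1 (total 16).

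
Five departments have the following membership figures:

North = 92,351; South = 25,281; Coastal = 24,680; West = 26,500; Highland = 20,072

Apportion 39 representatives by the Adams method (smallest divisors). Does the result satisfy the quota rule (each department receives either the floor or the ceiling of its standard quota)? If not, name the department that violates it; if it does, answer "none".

none

Standard quotas: North 19.068, South 5.220, Coastal 5.096, West 5.472, Highland 4.144.
Adams allocation: North 19, South 5, Coastal 5, West 6, Highland 4.
Every allocation lies between the lower and upper quota.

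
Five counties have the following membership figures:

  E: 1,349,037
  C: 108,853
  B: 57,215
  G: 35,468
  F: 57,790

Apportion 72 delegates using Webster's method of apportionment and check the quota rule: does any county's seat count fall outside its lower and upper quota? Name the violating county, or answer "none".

Standard quotas: E 60.391, C 4.873, B 2.561, G 1.588, F 2.587.
Webster allocation: E 59, C 5, B 3, G 2, F 3.
E has quota 60.391 (lower 60, upper 61) but receives 59 — outside the quota interval.

E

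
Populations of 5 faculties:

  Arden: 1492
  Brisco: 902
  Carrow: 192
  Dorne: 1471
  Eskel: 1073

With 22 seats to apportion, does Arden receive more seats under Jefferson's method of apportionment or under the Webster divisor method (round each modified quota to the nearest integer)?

Jefferson

Jefferson: Arden 7, Brisco 4, Carrow 0, Dorne 6, Eskel 5.
Webster: Arden 6, Brisco 4, Carrow 1, Dorne 6, Eskel 5.
Arden gets 7 under Jefferson and 6 under Webster.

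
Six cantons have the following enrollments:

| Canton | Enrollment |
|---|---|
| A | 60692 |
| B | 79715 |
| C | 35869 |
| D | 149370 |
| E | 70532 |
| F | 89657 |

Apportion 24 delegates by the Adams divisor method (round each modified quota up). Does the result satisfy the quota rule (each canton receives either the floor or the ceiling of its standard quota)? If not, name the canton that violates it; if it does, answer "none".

none

Standard quotas: A 2.998, B 3.938, C 1.772, D 7.379, E 3.484, F 4.429.
Adams allocation: A 3, B 4, C 2, D 7, E 4, F 4.
Every allocation lies between the lower and upper quota.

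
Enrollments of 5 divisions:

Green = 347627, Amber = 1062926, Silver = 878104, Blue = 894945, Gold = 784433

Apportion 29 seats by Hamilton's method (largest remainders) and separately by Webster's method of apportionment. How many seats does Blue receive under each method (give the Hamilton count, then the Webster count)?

7 and 6

Hamilton: Green 2, Amber 8, Silver 6, Blue 7, Gold 6.
Webster: Green 3, Amber 8, Silver 6, Blue 6, Gold 6.
Blue gets 7 under Hamilton and 6 under Webster.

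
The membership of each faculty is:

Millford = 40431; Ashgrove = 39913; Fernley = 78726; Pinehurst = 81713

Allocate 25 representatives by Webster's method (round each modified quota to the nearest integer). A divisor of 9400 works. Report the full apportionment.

With modified divisor 9400: modified quotas Millford 4.301, Ashgrove 4.246, Fernley 8.375, Pinehurst 8.693.
Rounding to the nearest integer: Millford 4, Ashgrove 4, Fernley 8, Pinehurst 9 (total 25).

Millford: 4, Ashgrove: 4, Fernley: 8, Pinehurst: 9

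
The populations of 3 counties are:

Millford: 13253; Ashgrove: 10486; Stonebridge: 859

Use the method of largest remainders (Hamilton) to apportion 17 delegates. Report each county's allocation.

The standard divisor is 24598/17 ≈ 1446.941.
Standard quotas: Millford 9.1593, Ashgrove 7.2470, Stonebridge 0.5937.
Lower quotas: Millford 9, Ashgrove 7, Stonebridge 0 (sum 16, leaving 1 seat).
Remainders in descending order: Stonebridge 0.5937, Ashgrove 0.2470, Millford 0.1593.
Largest remainder: Stonebridge receives the extra seat.

Millford 9, Ashgrove 7, Stonebridge 1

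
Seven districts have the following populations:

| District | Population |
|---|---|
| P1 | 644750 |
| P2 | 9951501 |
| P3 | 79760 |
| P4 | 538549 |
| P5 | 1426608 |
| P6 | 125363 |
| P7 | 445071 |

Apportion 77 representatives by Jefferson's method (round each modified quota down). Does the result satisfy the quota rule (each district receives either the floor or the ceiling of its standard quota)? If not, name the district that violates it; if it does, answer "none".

Standard quotas: P1 3.758, P2 57.999, P3 0.465, P4 3.139, P5 8.315, P6 0.731, P7 2.594.
Jefferson allocation: P1 3, P2 61, P3 0, P4 3, P5 8, P6 0, P7 2.
P2 has quota 57.999 (lower 57, upper 58) but receives 61 — outside the quota interval.

P2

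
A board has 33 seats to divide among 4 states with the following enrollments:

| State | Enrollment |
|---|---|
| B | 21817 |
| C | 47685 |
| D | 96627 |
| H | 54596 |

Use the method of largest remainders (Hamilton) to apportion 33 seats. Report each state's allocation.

B 3, C 7, D 15, H 8

The standard divisor is 220725/33 ≈ 6688.636.
Standard quotas: B 3.2618, C 7.1293, D 14.4464, H 8.1625.
Lower quotas: B 3, C 7, D 14, H 8 (sum 32, leaving 1 seat).
Remainders in descending order: D 0.4464, B 0.2618, H 0.1625, C 0.1293.
The surplus seat goes to D.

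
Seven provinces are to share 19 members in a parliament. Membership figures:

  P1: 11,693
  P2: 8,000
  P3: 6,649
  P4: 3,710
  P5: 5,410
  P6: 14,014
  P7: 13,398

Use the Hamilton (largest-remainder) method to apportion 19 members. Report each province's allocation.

Total 62874; standard divisor 62874/19 ≈ 3309.158.
Standard quotas: P1 3.5335, P2 2.4175, P3 2.0093, P4 1.1211, P5 1.6349, P6 4.2349, P7 4.0488.
Lower quotas: P1 3, P2 2, P3 2, P4 1, P5 1, P6 4, P7 4 (sum 17, leaving 2 seats).
Remainders in descending order: P5 0.6349, P1 0.5335, P2 0.4175, P6 0.2349, P4 0.1211, P7 0.0488, P3 0.0093.
Largest remainders: P5, P1 receive the extra seats.

P1 4, P2 2, P3 2, P4 1, P5 2, P6 4, P7 4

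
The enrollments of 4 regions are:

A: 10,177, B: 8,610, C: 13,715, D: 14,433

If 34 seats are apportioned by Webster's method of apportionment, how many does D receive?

11

Standard divisor 46935/34 ≈ 1380.441; standard quotas: A 7.372, B 6.237, C 9.935, D 10.455.
Rounding to the nearest integer gives 7, 6, 10, 10 = 33 seats, so the divisor must be adjusted.
With modified divisor 1370: modified quotas A 7.428, B 6.285, C 10.011, D 10.535.
Rounding to the nearest integer: A 7, B 6, C 10, D 11 (total 34).
D receives 11.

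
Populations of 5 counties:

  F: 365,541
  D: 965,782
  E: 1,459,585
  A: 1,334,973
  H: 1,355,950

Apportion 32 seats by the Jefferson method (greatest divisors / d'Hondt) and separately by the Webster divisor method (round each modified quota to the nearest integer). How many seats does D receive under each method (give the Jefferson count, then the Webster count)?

Jefferson: F 2, D 5, E 9, A 8, H 8.
Webster: F 2, D 6, E 8, A 8, H 8.
D gets 5 under Jefferson and 6 under Webster.

5 and 6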